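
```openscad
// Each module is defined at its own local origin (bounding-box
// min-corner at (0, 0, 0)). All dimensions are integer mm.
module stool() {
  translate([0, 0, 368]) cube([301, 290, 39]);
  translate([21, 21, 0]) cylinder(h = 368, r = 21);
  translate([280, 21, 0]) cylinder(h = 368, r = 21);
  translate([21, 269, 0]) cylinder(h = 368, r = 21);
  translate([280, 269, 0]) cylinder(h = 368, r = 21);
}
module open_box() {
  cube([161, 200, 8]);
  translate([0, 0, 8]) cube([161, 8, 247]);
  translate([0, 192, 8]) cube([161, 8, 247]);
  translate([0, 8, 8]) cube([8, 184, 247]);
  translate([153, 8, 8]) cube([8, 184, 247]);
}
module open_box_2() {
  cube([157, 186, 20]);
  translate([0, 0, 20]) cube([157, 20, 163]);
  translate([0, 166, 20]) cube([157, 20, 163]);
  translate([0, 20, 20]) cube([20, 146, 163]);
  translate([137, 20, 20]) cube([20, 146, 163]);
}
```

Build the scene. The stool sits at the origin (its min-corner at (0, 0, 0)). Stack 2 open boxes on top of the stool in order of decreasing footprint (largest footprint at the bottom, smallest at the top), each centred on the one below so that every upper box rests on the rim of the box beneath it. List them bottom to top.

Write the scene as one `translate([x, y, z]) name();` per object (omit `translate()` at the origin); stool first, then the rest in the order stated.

stool();
translate([70, 45, 407]) open_box();
translate([72, 52, 662]) open_box_2();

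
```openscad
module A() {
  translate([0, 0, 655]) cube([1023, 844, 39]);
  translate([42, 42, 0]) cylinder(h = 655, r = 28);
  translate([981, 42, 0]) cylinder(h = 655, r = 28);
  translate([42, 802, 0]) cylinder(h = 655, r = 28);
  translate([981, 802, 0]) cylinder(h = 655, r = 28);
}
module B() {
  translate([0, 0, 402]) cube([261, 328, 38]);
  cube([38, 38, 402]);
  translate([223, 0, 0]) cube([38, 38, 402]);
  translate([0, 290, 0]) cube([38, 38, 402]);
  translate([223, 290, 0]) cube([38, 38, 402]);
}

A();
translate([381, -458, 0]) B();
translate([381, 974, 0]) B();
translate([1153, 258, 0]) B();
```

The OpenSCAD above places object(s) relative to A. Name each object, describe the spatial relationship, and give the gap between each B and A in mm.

Each stool's nearest face is 130 mm from the table's bounding box.

A is a table. B is a stool. Three stools sit around the table at the −y, +y, +x sides. The gap between each stool and the table is 130 mm.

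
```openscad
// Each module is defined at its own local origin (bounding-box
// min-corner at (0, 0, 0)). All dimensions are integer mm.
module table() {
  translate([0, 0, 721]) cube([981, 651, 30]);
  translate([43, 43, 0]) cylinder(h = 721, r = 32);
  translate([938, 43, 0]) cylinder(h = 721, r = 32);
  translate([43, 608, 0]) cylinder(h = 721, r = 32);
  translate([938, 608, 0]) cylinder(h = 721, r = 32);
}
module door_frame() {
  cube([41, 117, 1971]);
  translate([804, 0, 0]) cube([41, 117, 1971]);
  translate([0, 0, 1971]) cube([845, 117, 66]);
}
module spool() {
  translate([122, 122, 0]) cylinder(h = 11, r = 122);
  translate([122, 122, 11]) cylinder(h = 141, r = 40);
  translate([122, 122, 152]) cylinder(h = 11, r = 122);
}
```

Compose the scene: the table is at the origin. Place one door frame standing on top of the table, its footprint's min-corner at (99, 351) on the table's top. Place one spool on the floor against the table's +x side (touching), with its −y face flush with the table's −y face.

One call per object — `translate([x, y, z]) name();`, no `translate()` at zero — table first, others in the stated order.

table();
translate([99, 351, 751]) door_frame();
translate([981, 0, 0]) spool();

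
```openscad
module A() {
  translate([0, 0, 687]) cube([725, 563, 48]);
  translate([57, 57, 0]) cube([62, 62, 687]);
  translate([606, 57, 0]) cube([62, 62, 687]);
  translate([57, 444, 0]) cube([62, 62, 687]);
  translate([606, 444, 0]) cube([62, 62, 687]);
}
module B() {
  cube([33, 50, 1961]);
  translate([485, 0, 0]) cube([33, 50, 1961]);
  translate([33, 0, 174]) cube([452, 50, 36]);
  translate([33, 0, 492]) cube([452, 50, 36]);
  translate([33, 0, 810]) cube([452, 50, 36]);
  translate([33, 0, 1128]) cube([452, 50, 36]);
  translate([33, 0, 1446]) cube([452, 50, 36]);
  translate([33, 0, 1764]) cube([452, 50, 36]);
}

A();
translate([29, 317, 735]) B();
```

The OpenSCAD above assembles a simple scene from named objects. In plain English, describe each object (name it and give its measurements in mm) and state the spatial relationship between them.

A is a table with a 725×563 mm rectangular top, 48 mm thick, top surface at z = 735 mm, supported by four 62×62 mm square legs, each inset 57 mm from the nearest pair of top edges, running from the floor.

B is a wooden ladder with two side rails of 33×50 mm section and 1961 mm height, set 518 mm apart overall. Between them run 6 rectangular rungs (50 mm deep, 36 mm thick), front faces flush with the rails' −y face. The bottom of the first rung is 174 mm above the floor and each subsequent rung is 318 mm higher than the one below.

The ladder is on top of the table.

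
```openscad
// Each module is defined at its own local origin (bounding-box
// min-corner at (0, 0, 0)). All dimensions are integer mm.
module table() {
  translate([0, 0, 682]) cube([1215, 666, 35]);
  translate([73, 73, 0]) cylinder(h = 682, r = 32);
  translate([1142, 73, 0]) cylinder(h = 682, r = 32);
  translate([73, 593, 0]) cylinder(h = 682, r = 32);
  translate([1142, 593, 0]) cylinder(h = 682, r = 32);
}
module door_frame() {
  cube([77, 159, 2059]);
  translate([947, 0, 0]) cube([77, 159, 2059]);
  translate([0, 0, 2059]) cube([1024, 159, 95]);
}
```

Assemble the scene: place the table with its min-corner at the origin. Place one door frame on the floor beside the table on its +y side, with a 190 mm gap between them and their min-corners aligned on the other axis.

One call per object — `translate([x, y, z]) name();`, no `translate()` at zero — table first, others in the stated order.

table();
translate([0, 856, 0]) door_frame();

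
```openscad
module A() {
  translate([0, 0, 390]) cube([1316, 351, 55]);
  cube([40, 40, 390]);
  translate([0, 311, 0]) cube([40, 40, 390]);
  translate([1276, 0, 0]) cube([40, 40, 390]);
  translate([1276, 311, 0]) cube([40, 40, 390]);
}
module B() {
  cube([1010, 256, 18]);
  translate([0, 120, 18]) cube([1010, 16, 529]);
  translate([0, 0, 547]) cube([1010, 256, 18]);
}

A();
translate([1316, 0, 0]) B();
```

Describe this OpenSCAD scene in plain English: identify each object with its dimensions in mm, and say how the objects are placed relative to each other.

A is a long wooden bench with a 1316 mm (x) × 351 mm (y) seat, 55 mm thick, its top surface 445 mm above the floor. Four 40 mm square legs at the seat corners, flush with the edges, run from z = 0 to the seat underside.

B is an I-beam lying along x, 1010 mm long. Overall section height 565 mm. Two flanges 256 mm wide (y) and 18 mm thick, one on the floor and one at the top; a web 16 mm thick runs between them, centred on the flange width.

The I-beam is against the bench's +x side, with their −y faces flush.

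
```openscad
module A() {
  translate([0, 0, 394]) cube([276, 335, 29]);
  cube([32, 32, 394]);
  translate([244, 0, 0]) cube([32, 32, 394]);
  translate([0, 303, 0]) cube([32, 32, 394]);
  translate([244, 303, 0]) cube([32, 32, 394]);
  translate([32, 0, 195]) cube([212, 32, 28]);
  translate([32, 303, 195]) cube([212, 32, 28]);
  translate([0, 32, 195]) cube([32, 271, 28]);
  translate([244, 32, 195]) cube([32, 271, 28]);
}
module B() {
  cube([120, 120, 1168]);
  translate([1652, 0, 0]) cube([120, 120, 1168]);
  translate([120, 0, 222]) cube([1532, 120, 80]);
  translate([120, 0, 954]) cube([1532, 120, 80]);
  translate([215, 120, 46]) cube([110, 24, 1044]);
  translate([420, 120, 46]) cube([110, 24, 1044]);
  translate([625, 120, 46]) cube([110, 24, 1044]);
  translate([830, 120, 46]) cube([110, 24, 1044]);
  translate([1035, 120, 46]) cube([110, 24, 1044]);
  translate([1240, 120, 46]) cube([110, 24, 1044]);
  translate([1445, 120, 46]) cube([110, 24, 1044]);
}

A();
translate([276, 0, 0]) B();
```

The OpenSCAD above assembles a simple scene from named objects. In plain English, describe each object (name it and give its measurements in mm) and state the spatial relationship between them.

A is a four-legged stool. The seat is 276×335 mm, 29 mm thick, top at z = 423 mm. It stands on four square legs, each 32×32 mm in cross-section, from z = 0 to the seat underside, each flush with a corner of the seat. Four stretchers, 32 mm wide and 28 mm tall, connect adjacent legs with their undersides at z = 195 mm, each running between the inner faces of the legs it joins and aligned with the legs' outer faces on the other axis.

B is a fence section. Two 120×120 mm posts, 1168 mm tall, stand on the floor with a clear span of 1532 mm between their inner faces. Two horizontal rails of 120×80 mm section span the gap between the posts with their undersides at z = 222 mm and z = 954 mm, flush with the posts' −y face. 7 pickets, each 110 mm wide, 24 mm thick and 1044 mm tall, are fixed to the +y face of the rails with their bottoms at z = 46 mm, evenly spaced across the span with equal gaps (rounded down to the nearest mm) at the −x end and between each pair — any rounding remainder accumulates at the +x end.

The fence section is against the stool's +x side, with their −y faces flush.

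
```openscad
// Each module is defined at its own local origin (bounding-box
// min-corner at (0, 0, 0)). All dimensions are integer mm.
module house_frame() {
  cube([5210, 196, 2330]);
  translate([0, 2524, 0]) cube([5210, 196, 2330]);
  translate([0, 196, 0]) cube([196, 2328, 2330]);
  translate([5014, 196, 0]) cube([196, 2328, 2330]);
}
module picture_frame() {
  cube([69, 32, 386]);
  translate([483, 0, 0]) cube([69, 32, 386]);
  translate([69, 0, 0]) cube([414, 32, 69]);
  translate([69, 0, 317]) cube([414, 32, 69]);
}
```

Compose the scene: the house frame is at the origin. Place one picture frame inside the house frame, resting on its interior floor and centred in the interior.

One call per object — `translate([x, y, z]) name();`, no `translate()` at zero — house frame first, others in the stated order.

house_frame();
translate([2329, 1344, 0]) picture_frame();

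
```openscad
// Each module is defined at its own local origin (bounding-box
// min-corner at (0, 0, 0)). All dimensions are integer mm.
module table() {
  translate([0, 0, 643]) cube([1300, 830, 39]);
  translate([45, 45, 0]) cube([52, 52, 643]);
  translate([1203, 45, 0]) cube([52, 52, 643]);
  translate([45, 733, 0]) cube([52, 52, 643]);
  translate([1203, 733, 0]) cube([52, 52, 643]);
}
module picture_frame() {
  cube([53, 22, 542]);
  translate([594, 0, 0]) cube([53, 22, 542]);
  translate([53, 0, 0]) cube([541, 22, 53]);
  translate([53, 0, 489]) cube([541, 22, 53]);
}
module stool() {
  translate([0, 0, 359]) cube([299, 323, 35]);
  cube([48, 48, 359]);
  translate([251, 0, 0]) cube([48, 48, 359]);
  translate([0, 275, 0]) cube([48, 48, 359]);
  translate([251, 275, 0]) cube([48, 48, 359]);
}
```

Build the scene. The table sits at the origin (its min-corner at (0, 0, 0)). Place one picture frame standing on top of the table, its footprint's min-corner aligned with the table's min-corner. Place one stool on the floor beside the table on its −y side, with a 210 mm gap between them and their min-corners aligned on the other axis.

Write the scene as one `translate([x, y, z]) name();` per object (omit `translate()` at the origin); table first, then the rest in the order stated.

table();
translate([0, 0, 682]) picture_frame();
translate([0, -533, 0]) stool();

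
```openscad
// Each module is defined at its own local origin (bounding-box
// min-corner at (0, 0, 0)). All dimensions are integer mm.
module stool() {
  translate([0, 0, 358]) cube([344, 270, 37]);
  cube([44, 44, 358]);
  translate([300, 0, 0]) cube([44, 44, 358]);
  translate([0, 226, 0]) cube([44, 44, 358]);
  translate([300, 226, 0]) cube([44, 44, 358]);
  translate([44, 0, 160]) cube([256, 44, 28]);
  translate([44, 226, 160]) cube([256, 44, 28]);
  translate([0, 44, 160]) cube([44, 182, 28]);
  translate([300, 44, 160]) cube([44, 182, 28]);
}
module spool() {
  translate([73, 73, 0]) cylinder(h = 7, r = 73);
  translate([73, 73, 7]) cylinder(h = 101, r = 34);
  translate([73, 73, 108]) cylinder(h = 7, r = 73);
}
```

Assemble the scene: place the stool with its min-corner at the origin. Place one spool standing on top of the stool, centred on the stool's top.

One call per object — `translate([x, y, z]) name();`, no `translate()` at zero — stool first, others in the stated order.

stool();
translate([99, 62, 395]) spool();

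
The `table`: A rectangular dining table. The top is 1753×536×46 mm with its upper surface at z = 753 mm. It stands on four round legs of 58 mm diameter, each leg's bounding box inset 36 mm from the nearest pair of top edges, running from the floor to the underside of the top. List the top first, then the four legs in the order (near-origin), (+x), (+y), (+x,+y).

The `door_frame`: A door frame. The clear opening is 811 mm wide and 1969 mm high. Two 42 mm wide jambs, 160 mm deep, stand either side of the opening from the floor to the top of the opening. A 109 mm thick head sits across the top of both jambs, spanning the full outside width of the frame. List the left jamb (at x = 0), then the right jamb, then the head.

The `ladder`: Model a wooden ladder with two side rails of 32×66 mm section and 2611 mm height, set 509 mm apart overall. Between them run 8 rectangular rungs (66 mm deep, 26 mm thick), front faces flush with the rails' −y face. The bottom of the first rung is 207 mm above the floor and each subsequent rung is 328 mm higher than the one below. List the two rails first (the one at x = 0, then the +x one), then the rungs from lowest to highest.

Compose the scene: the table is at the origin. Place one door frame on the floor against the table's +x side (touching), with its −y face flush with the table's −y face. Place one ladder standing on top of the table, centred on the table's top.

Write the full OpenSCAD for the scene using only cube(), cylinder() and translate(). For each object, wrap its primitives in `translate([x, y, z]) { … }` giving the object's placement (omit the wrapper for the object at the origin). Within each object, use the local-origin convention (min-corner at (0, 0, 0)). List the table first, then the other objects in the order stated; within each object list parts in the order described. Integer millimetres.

translate([0, 0, 707]) cube([1753, 536, 46]);
translate([65, 65, 0]) cylinder(h = 707, r = 29);
translate([1688, 65, 0]) cylinder(h = 707, r = 29);
translate([65, 471, 0]) cylinder(h = 707, r = 29);
translate([1688, 471, 0]) cylinder(h = 707, r = 29);
translate([1753, 0, 0]) {
  cube([42, 160, 1969]);
  translate([853, 0, 0]) cube([42, 160, 1969]);
  translate([0, 0, 1969]) cube([895, 160, 109]);
}
translate([622, 235, 753]) {
  cube([32, 66, 2611]);
  translate([477, 0, 0]) cube([32, 66, 2611]);
  translate([32, 0, 207]) cube([445, 66, 26]);
  translate([32, 0, 535]) cube([445, 66, 26]);
  translate([32, 0, 863]) cube([445, 66, 26]);
  translate([32, 0, 1191]) cube([445, 66, 26]);
  translate([32, 0, 1519]) cube([445, 66, 26]);
  translate([32, 0, 1847]) cube([445, 66, 26]);
  translate([32, 0, 2175]) cube([445, 66, 26]);
  translate([32, 0, 2503]) cube([445, 66, 26]);
}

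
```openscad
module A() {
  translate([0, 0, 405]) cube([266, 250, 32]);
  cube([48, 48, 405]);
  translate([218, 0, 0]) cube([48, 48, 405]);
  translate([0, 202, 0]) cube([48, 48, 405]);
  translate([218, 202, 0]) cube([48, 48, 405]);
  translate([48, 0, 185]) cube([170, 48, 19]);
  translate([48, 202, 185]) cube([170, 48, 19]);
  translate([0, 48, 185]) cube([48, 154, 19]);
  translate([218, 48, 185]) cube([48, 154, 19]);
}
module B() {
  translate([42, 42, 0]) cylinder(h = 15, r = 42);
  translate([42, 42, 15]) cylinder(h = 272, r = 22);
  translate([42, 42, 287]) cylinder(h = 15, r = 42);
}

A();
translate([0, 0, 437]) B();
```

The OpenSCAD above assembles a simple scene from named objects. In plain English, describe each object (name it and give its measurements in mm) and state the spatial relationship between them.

A is a simple wooden stool: a rectangular seat 266 mm (x) by 250 mm (y), 32 mm thick, top face at z = 437 mm, on four square legs, each 48×48 mm in cross-section. The legs rest on z = 0, each flush with a corner of the seat. Four stretchers, 48 mm wide and 19 mm tall, connect adjacent legs with their undersides at z = 185 mm, each running between the inner faces of the legs it joins and aligned with the legs' outer faces on the other axis.

B is a spool: two coaxial disc flanges of radius 42 mm and thickness 15 mm, joined by a core cylinder of radius 22 mm and height 272 mm. The lower flange rests on z = 0 and the three cylinders share a vertical axis.

The spool is on top of the stool.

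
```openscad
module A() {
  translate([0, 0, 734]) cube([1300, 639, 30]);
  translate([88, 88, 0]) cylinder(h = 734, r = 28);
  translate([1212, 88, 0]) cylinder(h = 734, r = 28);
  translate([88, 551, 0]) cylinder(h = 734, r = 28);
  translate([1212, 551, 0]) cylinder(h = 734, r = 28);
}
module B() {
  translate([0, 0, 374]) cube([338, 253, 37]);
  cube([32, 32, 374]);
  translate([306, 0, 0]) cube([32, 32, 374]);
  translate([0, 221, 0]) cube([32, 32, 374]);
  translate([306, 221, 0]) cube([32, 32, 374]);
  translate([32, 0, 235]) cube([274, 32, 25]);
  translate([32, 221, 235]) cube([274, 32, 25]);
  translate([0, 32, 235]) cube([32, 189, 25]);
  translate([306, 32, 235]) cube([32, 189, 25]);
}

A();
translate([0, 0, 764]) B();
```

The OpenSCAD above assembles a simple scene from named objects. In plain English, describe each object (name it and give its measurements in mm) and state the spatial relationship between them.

A is a table with a 1300×639 mm rectangular top, 30 mm thick, top surface at z = 764 mm, supported by four round legs of 56 mm diameter, each leg's bounding box inset 60 mm from the nearest pair of top edges, running from the floor.

B is a four-legged stool. The seat is 338×253 mm, 37 mm thick, top at z = 411 mm. It stands on four square legs, each 32×32 mm in cross-section, from z = 0 to the seat underside, each flush with a corner of the seat. Four stretchers, 32 mm wide and 25 mm tall, connect adjacent legs with their undersides at z = 235 mm, each running between the inner faces of the legs it joins and aligned with the legs' outer faces on the other axis.

The stool is on top of the table.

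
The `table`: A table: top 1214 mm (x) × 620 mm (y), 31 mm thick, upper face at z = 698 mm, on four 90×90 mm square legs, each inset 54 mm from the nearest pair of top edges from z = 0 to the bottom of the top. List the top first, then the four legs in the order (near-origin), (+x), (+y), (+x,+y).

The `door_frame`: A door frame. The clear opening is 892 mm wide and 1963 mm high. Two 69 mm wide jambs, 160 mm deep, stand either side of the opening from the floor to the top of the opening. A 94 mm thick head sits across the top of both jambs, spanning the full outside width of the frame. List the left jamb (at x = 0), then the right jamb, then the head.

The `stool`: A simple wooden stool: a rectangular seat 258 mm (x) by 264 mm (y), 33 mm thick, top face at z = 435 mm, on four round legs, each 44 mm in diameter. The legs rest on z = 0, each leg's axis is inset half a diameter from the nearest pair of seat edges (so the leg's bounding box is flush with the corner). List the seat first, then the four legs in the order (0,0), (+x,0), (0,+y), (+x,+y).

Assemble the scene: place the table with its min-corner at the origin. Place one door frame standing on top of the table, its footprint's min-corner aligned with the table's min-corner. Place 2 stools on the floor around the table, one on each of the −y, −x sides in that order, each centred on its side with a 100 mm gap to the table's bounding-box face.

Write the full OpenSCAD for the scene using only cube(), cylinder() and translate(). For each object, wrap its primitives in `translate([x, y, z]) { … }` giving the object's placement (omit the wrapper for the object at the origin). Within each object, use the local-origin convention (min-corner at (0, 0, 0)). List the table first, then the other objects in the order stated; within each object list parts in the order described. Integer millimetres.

translate([0, 0, 667]) cube([1214, 620, 31]);
translate([54, 54, 0]) cube([90, 90, 667]);
translate([1070, 54, 0]) cube([90, 90, 667]);
translate([54, 476, 0]) cube([90, 90, 667]);
translate([1070, 476, 0]) cube([90, 90, 667]);
translate([0, 0, 698]) {
  cube([69, 160, 1963]);
  translate([961, 0, 0]) cube([69, 160, 1963]);
  translate([0, 0, 1963]) cube([1030, 160, 94]);
}
translate([478, -364, 0]) {
  translate([0, 0, 402]) cube([258, 264, 33]);
  translate([22, 22, 0]) cylinder(h = 402, r = 22);
  translate([236, 22, 0]) cylinder(h = 402, r = 22);
  translate([22, 242, 0]) cylinder(h = 402, r = 22);
  translate([236, 242, 0]) cylinder(h = 402, r = 22);
}
translate([-358, 178, 0]) {
  translate([0, 0, 402]) cube([258, 264, 33]);
  translate([22, 22, 0]) cylinder(h = 402, r = 22);
  translate([236, 22, 0]) cylinder(h = 402, r = 22);
  translate([22, 242, 0]) cylinder(h = 402, r = 22);
  translate([236, 242, 0]) cylinder(h = 402, r = 22);
}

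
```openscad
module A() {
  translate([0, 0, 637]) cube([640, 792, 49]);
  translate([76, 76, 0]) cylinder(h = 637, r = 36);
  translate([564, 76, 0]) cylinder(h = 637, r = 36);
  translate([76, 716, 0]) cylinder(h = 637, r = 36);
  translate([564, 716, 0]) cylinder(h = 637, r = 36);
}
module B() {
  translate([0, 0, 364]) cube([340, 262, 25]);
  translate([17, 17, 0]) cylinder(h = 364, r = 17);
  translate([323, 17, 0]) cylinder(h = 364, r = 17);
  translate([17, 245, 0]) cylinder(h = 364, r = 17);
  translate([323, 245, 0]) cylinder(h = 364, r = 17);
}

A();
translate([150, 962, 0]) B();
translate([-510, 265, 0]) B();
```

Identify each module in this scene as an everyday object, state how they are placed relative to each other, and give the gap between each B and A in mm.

Each stool's nearest face is 170 mm from the table's bounding box.

A is a table. B is a stool. Two stools sit around the table at the +y, −x sides. The gap between each stool and the table is 170 mm.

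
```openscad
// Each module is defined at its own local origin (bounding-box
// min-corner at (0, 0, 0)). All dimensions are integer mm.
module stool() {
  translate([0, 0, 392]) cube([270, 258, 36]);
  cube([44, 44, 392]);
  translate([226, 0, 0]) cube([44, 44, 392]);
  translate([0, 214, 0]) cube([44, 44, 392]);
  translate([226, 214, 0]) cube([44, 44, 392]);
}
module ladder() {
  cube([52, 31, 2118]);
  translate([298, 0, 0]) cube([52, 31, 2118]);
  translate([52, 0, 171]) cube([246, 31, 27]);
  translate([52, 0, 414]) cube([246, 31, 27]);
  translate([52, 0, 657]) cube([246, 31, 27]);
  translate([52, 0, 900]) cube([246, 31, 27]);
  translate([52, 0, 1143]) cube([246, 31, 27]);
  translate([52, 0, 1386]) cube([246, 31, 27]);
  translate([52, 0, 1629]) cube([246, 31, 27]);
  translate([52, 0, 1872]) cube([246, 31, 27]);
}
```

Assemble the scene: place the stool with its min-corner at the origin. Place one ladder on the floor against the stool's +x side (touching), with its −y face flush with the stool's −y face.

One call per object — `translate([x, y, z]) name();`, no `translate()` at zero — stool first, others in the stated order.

stool();
translate([270, 0, 0]) ladder();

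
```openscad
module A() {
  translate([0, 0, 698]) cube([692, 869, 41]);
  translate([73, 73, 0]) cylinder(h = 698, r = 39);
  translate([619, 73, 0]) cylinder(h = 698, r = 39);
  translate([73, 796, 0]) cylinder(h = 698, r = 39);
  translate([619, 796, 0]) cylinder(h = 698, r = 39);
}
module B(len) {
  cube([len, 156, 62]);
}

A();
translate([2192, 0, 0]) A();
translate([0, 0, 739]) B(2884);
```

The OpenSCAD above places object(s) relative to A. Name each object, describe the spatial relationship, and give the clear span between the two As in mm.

Second table starts at x = 2192; first ends at x = 692; clear span = 2192 − 692 = 1500 mm.

A is a table. B is a beam. A beam spans the tops of two tables. The clear span between the two tables is 1500 mm.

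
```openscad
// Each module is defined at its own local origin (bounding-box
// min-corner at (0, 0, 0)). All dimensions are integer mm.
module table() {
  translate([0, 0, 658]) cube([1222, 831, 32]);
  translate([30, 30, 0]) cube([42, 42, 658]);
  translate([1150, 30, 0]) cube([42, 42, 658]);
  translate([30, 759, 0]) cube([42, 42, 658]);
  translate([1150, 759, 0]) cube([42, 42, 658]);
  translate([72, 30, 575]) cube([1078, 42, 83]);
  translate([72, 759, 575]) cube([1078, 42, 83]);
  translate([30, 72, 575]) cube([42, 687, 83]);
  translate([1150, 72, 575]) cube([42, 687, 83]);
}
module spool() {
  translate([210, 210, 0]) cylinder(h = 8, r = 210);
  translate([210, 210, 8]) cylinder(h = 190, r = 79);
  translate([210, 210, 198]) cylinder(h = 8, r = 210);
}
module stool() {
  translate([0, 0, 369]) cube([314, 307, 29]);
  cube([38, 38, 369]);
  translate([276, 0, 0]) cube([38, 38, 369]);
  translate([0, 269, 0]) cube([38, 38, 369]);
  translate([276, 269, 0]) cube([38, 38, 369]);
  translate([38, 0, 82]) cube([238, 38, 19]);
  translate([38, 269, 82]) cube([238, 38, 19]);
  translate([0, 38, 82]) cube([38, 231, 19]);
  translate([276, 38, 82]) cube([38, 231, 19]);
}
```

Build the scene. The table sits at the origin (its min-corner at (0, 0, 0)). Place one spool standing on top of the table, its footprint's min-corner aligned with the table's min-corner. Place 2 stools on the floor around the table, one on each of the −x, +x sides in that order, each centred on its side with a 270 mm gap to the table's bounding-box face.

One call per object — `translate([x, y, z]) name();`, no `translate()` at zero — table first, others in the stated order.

table();
translate([0, 0, 690]) spool();
translate([-584, 262, 0]) stool();
translate([1492, 262, 0]) stool();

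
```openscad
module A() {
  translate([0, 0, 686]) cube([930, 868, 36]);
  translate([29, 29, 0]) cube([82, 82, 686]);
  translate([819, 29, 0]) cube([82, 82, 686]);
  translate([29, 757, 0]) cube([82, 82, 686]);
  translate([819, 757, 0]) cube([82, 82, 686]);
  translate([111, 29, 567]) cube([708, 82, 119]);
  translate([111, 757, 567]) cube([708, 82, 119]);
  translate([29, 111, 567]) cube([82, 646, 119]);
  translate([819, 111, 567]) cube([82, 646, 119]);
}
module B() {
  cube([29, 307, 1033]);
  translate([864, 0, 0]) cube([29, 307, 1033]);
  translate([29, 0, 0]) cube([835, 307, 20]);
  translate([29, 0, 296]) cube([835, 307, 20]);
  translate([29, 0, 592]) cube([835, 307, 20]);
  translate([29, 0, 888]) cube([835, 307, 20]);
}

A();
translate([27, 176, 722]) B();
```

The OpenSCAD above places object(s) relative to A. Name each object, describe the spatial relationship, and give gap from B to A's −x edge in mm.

A is a table. B is a bookshelf. The bookshelf is on top of the table. The gap from the bookshelf to the table's −x edge is 27 mm.

The bookshelf's min-x is at 27; the table's min-x is 0; gap = 27 mm.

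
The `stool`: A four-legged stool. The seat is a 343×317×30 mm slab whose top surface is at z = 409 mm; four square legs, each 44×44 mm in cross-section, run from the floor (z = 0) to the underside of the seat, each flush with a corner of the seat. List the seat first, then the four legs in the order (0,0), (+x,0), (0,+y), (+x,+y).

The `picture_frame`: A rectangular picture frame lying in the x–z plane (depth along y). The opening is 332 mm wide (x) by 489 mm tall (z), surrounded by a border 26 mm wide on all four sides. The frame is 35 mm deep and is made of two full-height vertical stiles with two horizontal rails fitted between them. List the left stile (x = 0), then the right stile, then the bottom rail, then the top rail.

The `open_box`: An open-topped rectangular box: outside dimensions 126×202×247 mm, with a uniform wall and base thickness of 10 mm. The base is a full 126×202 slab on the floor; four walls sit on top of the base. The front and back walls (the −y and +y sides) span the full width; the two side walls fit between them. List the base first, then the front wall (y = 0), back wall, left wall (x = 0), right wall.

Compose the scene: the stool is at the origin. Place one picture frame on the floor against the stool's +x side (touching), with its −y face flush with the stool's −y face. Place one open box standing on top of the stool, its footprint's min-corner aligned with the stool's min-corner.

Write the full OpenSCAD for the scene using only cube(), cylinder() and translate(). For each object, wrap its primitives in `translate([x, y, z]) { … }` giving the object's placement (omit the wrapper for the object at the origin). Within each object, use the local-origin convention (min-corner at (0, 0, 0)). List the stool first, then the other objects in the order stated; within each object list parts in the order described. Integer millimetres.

translate([0, 0, 379]) cube([343, 317, 30]);
cube([44, 44, 379]);
translate([299, 0, 0]) cube([44, 44, 379]);
translate([0, 273, 0]) cube([44, 44, 379]);
translate([299, 273, 0]) cube([44, 44, 379]);
translate([343, 0, 0]) {
  cube([26, 35, 541]);
  translate([358, 0, 0]) cube([26, 35, 541]);
  translate([26, 0, 0]) cube([332, 35, 26]);
  translate([26, 0, 515]) cube([332, 35, 26]);
}
translate([0, 0, 409]) {
  cube([126, 202, 10]);
  translate([0, 0, 10]) cube([126, 10, 237]);
  translate([0, 192, 10]) cube([126, 10, 237]);
  translate([0, 10, 10]) cube([10, 182, 237]);
  translate([116, 10, 10]) cube([10, 182, 237]);
}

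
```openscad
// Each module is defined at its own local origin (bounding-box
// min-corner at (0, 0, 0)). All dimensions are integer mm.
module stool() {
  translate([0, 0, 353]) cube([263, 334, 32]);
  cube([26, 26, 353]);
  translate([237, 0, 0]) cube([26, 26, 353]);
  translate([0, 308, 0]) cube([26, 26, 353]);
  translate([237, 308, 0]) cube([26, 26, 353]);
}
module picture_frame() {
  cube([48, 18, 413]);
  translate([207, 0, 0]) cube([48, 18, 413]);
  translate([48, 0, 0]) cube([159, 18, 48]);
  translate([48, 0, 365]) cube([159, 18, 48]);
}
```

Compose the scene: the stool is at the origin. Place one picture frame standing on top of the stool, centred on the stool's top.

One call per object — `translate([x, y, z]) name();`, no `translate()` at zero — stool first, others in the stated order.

stool();
translate([4, 158, 385]) picture_frame();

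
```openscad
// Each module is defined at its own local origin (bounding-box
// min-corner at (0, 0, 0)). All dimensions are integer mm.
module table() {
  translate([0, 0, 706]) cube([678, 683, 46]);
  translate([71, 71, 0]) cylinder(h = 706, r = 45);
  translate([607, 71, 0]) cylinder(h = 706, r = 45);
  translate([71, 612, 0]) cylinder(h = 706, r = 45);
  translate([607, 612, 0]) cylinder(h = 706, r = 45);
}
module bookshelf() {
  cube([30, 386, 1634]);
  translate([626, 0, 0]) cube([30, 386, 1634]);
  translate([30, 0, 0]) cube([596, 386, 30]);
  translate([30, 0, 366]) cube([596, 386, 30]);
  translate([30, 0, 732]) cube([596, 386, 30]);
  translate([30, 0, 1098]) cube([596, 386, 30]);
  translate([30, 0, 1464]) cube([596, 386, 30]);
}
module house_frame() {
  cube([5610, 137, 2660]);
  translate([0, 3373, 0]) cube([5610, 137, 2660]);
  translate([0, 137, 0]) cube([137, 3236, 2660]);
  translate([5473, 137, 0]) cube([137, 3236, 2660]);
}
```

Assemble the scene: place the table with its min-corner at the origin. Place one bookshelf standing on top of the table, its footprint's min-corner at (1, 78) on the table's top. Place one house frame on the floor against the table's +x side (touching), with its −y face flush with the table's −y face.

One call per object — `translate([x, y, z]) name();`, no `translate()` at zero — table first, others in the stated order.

table();
translate([1, 78, 752]) bookshelf();
translate([678, 0, 0]) house_frame();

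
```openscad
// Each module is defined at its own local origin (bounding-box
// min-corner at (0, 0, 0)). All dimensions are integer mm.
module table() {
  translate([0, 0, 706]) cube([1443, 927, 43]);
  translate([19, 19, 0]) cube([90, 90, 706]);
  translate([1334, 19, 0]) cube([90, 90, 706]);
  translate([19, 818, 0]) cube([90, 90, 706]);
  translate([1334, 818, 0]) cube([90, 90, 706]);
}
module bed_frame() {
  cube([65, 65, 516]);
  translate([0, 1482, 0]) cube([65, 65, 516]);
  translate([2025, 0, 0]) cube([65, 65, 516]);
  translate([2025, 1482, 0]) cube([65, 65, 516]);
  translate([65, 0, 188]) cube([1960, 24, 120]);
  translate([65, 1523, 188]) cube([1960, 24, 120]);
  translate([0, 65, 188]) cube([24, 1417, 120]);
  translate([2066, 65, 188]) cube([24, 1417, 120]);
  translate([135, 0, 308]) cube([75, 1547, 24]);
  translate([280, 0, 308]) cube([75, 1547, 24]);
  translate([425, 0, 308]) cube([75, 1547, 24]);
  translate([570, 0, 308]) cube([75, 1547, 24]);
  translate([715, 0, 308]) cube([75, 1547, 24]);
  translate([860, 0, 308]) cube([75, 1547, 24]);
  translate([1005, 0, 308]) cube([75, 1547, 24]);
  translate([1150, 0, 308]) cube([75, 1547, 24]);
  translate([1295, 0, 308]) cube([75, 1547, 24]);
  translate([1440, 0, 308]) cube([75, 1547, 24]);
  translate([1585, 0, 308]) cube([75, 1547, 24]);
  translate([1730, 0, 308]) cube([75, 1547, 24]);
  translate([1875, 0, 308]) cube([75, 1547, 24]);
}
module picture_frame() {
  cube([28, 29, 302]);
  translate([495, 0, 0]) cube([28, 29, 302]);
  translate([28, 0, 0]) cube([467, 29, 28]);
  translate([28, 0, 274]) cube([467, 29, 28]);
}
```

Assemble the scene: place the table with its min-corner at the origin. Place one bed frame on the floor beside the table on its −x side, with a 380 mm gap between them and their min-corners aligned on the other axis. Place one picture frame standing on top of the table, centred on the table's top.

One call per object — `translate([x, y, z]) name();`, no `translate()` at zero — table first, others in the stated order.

table();
translate([-2470, 0, 0]) bed_frame();
translate([460, 449, 749]) picture_frame();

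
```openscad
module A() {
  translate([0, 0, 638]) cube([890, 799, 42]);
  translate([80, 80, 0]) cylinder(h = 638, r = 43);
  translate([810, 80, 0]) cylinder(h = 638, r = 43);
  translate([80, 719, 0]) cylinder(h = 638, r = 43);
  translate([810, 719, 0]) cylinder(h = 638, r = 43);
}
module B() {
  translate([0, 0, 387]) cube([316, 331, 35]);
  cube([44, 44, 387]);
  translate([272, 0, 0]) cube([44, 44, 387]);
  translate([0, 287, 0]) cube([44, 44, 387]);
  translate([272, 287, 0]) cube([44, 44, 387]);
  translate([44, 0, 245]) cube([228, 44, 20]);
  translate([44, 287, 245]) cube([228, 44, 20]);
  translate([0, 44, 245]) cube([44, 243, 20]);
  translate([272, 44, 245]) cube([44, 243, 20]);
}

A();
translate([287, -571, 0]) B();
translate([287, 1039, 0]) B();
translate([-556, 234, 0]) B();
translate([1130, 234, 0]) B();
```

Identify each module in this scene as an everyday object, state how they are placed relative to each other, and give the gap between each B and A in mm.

A is a table. B is a stool. Four stools sit around the table at the −y, +y, −x, +x sides. The gap between each stool and the table is 240 mm.

Each stool's nearest face is 240 mm from the table's bounding box.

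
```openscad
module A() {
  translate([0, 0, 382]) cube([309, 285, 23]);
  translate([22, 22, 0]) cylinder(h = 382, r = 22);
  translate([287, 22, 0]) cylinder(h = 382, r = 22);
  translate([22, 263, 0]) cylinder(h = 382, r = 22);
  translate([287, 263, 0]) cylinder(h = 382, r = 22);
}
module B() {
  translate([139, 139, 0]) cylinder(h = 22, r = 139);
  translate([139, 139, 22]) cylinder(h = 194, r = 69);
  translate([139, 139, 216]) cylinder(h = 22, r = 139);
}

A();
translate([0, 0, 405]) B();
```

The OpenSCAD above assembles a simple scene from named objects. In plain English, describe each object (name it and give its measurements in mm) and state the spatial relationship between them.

A is a four-legged stool. The seat is a 309×285×23 mm slab whose top surface is at z = 405 mm; four round legs, each 44 mm in diameter, run from the floor (z = 0) to the underside of the seat, each leg's axis is inset half a diameter from the nearest pair of seat edges (so the leg's bounding box is flush with the corner).

B is a spool: two coaxial disc flanges of radius 139 mm and thickness 22 mm, joined by a core cylinder of radius 69 mm and height 194 mm. The lower flange rests on z = 0 and the three cylinders share a vertical axis.

The spool is on top of the stool.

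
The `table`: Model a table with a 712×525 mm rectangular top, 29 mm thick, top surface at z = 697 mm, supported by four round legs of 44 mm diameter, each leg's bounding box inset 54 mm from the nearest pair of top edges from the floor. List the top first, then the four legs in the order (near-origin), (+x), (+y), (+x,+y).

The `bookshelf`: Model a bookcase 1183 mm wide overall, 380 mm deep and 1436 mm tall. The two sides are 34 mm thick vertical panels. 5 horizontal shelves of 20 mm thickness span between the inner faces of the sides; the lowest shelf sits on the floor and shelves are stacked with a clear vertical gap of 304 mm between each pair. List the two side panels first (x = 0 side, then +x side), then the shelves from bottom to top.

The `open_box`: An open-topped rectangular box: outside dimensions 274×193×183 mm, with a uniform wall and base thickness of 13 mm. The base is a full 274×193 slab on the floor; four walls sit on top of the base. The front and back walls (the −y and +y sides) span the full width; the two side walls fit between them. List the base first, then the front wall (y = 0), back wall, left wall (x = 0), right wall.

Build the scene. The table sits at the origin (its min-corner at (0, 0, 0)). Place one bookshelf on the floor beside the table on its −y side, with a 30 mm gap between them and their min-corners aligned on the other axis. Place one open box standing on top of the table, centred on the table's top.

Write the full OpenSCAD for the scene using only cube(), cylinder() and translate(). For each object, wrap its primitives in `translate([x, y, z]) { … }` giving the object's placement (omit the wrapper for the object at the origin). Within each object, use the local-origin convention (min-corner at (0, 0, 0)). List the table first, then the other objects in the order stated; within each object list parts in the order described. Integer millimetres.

translate([0, 0, 668]) cube([712, 525, 29]);
translate([76, 76, 0]) cylinder(h = 668, r = 22);
translate([636, 76, 0]) cylinder(h = 668, r = 22);
translate([76, 449, 0]) cylinder(h = 668, r = 22);
translate([636, 449, 0]) cylinder(h = 668, r = 22);
translate([0, -410, 0]) {
  cube([34, 380, 1436]);
  translate([1149, 0, 0]) cube([34, 380, 1436]);
  translate([34, 0, 0]) cube([1115, 380, 20]);
  translate([34, 0, 324]) cube([1115, 380, 20]);
  translate([34, 0, 648]) cube([1115, 380, 20]);
  translate([34, 0, 972]) cube([1115, 380, 20]);
  translate([34, 0, 1296]) cube([1115, 380, 20]);
}
translate([219, 166, 697]) {
  cube([274, 193, 13]);
  translate([0, 0, 13]) cube([274, 13, 170]);
  translate([0, 180, 13]) cube([274, 13, 170]);
  translate([0, 13, 13]) cube([13, 167, 170]);
  translate([261, 13, 13]) cube([13, 167, 170]);
}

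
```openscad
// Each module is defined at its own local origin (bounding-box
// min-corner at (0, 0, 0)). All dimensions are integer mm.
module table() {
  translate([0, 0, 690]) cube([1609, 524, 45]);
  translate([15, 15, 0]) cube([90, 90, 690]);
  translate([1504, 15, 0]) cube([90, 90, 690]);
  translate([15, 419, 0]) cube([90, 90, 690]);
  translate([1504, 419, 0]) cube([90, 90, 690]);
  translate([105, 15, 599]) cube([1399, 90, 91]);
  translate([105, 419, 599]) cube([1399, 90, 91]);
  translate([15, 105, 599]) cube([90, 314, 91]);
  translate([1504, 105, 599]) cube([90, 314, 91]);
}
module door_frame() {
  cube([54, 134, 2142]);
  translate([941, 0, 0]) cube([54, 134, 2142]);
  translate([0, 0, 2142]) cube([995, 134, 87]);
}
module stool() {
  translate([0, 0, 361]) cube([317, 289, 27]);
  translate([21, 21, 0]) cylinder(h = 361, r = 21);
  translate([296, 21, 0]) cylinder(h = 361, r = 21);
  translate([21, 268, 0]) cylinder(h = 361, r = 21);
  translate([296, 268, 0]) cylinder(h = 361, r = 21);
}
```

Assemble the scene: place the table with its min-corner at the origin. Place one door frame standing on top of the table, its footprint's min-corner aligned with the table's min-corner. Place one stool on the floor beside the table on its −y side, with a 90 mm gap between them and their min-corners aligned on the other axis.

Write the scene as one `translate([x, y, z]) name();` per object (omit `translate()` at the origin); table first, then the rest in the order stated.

table();
translate([0, 0, 735]) door_frame();
translate([0, -379, 0]) stool();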